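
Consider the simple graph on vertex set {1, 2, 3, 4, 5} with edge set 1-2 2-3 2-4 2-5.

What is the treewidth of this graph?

1

A width-1 tree decomposition is:
Bags: B1 = {2, 3}  B2 = {2, 4}  B3 = {2, 5}  B4 = {1, 2}
Tree: B1–B2, B2–B3, B1–B4
The largest bag has 2 vertices, giving width 1; this decomposition certifies tw(G) ≤ 1. Since G has at least one edge (e.g. 3–2), it is not an edgeless graph, so tw(G) ≥ 1. Therefore the treewidth is 1.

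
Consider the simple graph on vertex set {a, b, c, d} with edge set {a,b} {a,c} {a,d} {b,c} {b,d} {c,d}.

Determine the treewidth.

3

A width-3 tree decomposition is:
Bags: B1 = {a, b, c, d}
Tree: (single bag)
A single bag containing all 4 vertices is trivially a valid decomposition of width 3. On the other hand G contains the 4-clique {a, b, c, d}. A clique must lie in a single bag of any decomposition, so no decomposition can have width below 3. Hence tw(G) = 3 exactly.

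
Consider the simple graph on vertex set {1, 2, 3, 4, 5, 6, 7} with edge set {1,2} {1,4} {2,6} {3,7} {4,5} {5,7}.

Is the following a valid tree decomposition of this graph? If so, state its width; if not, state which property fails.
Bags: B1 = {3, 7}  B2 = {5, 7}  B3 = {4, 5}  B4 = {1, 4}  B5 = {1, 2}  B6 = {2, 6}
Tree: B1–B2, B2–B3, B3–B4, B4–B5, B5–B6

Checking the three conditions: (i) the bags cover all of {1, 2, 3, 4, 5, 6, 7}; (ii) for each edge, some bag contains both endpoints; (iii) the bags containing any fixed vertex form a subtree. All hold, so the decomposition is valid with width 2 − 1 = 1.

Yes; width 1.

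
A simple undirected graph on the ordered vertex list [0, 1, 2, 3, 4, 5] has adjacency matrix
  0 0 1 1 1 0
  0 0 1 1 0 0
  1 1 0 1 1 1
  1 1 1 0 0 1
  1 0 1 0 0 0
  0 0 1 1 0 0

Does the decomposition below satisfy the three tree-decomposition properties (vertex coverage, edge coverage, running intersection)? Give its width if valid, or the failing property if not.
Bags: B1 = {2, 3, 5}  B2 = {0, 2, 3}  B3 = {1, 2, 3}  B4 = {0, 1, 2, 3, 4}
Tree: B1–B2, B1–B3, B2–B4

A tree decomposition must satisfy three properties: every vertex lies in some bag; for every edge, both endpoints lie together in some bag; and for every vertex, the bags containing it form a connected subtree. Here bags containing vertex 1 are not connected in the tree, so the decomposition is invalid.

No — bags containing vertex 1 are not connected in the tree.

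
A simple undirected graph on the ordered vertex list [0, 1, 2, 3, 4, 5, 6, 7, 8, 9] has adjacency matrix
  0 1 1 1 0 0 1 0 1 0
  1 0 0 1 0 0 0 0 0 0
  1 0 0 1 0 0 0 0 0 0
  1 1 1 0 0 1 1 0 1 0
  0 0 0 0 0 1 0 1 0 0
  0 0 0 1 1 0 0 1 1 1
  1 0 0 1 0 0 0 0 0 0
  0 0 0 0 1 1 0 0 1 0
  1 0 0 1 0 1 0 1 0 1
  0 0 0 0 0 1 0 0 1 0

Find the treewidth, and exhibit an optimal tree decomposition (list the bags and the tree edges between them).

Treewidth 2.
One optimal decomposition is:
Bags: B1 = {3, 5, 8}  B2 = {5, 7, 8}  B3 = {0, 3, 8}  B4 = {0, 3, 6}  B5 = {0, 2, 3}  B6 = {0, 1, 3}  B7 = {5, 8, 9}  B8 = {4, 5, 7}
Tree: B1–B2, B1–B3, B3–B4, B3–B5, B3–B6, B2–B7, B2–B8

Every bag has size at most 3, so the width is 3 − 1 = 2 and tw(G) ≤ 2. Conversely, {5, 8, 9} is a clique of size 3, and the vertices of any clique must share a bag in every tree decomposition; so some bag has ≥ 3 vertices and tw(G) ≥ 2. Hence tw(G) = 2 exactly.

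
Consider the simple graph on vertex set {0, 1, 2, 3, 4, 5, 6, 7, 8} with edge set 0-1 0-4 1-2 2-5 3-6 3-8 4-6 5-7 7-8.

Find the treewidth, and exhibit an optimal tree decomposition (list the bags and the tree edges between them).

Treewidth 2.
Bags: B1 = {0, 1, 2}  B2 = {0, 2, 4}  B3 = {2, 4, 6}  B4 = {2, 3, 6}  B5 = {2, 3, 8}  B6 = {2, 7, 8}  B7 = {2, 5, 7}
Tree: B1–B2, B2–B3, B3–B4, B4–B5, B5–B6, B6–B7

The largest bag has 3 vertices, giving width 2; this decomposition certifies tw(G) ≤ 2. Since 2–1–0–4–6–3–8–7–5–2 is a cycle in G, G is not acyclic. Forests are exactly the graphs of treewidth ≤ 1, so tw(G) ≥ 2. Hence tw(G) = 2 exactly.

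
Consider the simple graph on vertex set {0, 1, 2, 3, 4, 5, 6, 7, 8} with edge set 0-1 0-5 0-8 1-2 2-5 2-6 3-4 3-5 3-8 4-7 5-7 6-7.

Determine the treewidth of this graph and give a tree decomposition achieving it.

Treewidth 3.
One optimal decomposition is:
Bags: B1 = {0, 1, 3, 8}  B2 = {0, 1, 3, 5}  B3 = {1, 2, 3, 5}  B4 = {2, 3, 4, 5}  B5 = {2, 4, 5, 7}  B6 = {2, 4, 6, 7}
Tree: B1–B2, B2–B3, B3–B4, B4–B5, B5–B6

Every bag has size at most 4, so the width is 4 − 1 = 3 and tw(G) ≤ 3. For the lower bound: the 4 vertex sets {0,1,8}, {3}, {5}, {2,4,6,7} are disjoint, each induces a connected subgraph, and every pair is joined by at least one edge of G. Contracting each set to a single vertex therefore yields K_{4} as a minor, and since treewidth is minor-monotone, tw(G) ≥ tw(K_{4}) = 3. The upper and lower bounds meet at 3, so that is the treewidth.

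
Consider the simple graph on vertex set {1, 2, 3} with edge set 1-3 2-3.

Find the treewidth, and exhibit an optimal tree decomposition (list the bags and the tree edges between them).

Treewidth 1.
Bags: B1 = {1, 3}  B2 = {2, 3}
Tree: B1–B2

Each bag holds 2 vertices, so the decomposition has width 1, which upper-bounds the treewidth. Any graph with an edge has treewidth ≥ 1, and G has the edge 3–1. Hence tw(G) = 1 exactly.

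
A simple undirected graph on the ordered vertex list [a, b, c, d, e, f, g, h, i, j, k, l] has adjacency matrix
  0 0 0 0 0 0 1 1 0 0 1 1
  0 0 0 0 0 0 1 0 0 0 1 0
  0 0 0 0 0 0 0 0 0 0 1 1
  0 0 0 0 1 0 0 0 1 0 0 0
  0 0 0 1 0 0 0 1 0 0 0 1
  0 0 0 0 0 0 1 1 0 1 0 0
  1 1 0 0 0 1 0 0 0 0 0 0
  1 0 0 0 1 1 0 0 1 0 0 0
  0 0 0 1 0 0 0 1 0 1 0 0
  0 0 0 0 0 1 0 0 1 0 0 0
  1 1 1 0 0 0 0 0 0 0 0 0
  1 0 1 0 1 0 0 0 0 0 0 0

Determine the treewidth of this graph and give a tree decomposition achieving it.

Treewidth 3.
Bags: B1 = {d, f, i, j}  B2 = {d, f, h, i}  B3 = {d, e, f, h}  B4 = {e, f, g, h}  B5 = {a, e, g, h}  B6 = {a, e, g, l}  B7 = {a, b, g, l}  B8 = {a, b, k, l}  B9 = {b, c, k, l}
Tree: B1–B2, B2–B3, B3–B4, B4–B5, B5–B6, B6–B7, B7–B8, B8–B9

Each bag holds 4 vertices, so the decomposition has width 3, which upper-bounds the treewidth. For the lower bound: the 4 vertex sets {d,i,j}, {f}, {h}, {a,e,g,l} are disjoint, each induces a connected subgraph, and every pair is joined by at least one edge of G. Contracting each set to a single vertex therefore yields K_{4} as a minor, and since treewidth is minor-monotone, tw(G) ≥ tw(K_{4}) = 3. Therefore the treewidth is 3.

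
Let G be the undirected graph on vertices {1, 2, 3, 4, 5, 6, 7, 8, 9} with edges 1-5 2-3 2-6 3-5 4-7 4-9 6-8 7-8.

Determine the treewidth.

A width-1 tree decomposition is:
Bags: B1 = {4, 9}  B2 = {4, 7}  B3 = {7, 8}  B4 = {6, 8}  B5 = {2, 6}  B6 = {2, 3}  B7 = {3, 5}  B8 = {1, 5}
Tree: B1–B2, B2–B3, B3–B4, B4–B5, B5–B6, B6–B7, B7–B8
The largest bag has 2 vertices, giving width 1; this decomposition certifies tw(G) ≤ 1. Any graph with an edge has treewidth ≥ 1, and G has the edge 9–4. Therefore the treewidth is 1.

1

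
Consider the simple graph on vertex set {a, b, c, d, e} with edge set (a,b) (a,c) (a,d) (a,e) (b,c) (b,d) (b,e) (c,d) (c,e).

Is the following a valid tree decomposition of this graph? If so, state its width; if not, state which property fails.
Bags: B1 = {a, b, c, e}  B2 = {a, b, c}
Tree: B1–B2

No — vertex d appears in no bag.

A tree decomposition must satisfy three properties: every vertex lies in some bag; for every edge, both endpoints lie together in some bag; and for every vertex, the bags containing it form a connected subtree. Here vertex d appears in no bag, so the decomposition is invalid.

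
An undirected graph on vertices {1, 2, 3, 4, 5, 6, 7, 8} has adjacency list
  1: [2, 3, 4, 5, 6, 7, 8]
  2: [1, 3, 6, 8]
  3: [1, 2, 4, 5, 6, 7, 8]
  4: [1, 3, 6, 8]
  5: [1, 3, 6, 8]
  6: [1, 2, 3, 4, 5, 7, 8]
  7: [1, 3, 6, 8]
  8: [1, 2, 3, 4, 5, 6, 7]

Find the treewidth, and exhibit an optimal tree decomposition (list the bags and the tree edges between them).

Every bag has size at most 5, so the width is 5 − 1 = 4 and tw(G) ≤ 4. For the lower bound, the 5 vertices {1, 2, 3, 6, 8} are pairwise adjacent, and any tree decomposition puts a clique entirely inside one bag — forcing width ≥ 4. Hence tw(G) = 4 exactly.

Treewidth 4.
Bags: B1 = {1, 3, 4, 6, 8}  B2 = {1, 2, 3, 6, 8}  B3 = {1, 3, 6, 7, 8}  B4 = {1, 3, 5, 6, 8}
Tree: B1–B2, B2–B3, B1–B4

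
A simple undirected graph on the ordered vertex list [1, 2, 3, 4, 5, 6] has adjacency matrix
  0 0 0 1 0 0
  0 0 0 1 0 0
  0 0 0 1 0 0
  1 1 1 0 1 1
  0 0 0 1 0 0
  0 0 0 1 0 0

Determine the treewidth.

A width-1 tree decomposition is:
Bags: B1 = {4, 5}  B2 = {4, 6}  B3 = {1, 4}  B4 = {2, 4}  B5 = {3, 4}
Tree: B1–B2, B1–B3, B3–B4, B4–B5
Each bag holds 2 vertices, so the decomposition has width 1, which upper-bounds the treewidth. Any graph with an edge has treewidth ≥ 1, and G has the edge 5–4. Therefore the treewidth is 1.

1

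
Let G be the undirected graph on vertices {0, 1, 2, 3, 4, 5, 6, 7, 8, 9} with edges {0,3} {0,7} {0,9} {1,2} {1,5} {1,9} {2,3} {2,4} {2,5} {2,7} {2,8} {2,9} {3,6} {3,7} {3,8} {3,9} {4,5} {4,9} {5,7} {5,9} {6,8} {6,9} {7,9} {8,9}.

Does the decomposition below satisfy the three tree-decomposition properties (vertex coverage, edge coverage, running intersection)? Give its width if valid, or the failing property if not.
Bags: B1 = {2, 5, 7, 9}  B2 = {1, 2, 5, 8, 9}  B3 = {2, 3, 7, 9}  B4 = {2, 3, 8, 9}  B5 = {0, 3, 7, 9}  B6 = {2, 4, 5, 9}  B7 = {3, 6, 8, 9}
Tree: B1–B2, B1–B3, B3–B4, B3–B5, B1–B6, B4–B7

No — bags containing vertex 8 are not connected in the tree.

A tree decomposition must satisfy three properties: every vertex lies in some bag; for every edge, both endpoints lie together in some bag; and for every vertex, the bags containing it form a connected subtree. Here bags containing vertex 8 are not connected in the tree, so the decomposition is invalid.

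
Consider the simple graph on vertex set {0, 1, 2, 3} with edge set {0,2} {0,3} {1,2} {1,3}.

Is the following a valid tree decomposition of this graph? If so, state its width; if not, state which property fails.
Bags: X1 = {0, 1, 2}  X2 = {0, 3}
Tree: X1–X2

No — edge (1,3) lies in no bag.

A tree decomposition must satisfy three properties: every vertex lies in some bag; for every edge, both endpoints lie together in some bag; and for every vertex, the bags containing it form a connected subtree. Here edge (1,3) lies in no bag, so the decomposition is invalid.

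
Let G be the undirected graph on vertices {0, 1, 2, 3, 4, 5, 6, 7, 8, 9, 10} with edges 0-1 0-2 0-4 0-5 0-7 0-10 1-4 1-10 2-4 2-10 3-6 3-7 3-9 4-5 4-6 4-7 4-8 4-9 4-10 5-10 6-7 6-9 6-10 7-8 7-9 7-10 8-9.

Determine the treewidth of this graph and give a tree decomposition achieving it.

Treewidth 3.
Bags: B1 = {4, 6, 7, 9}  B2 = {4, 6, 7, 10}  B3 = {0, 4, 7, 10}  B4 = {0, 4, 5, 10}  B5 = {3, 6, 7, 9}  B6 = {0, 2, 4, 10}  B7 = {0, 1, 4, 10}  B8 = {4, 7, 8, 9}
Tree: B1–B2, B2–B3, B3–B4, B1–B5, B3–B6, B6–B7, B1–B8

The largest bag has 4 vertices, giving width 3; this decomposition certifies tw(G) ≤ 3. For the lower bound, the 4 vertices {3, 6, 7, 9} are pairwise adjacent, and any tree decomposition puts a clique entirely inside one bag — forcing width ≥ 3. Combining the bounds, tw(G) = 3.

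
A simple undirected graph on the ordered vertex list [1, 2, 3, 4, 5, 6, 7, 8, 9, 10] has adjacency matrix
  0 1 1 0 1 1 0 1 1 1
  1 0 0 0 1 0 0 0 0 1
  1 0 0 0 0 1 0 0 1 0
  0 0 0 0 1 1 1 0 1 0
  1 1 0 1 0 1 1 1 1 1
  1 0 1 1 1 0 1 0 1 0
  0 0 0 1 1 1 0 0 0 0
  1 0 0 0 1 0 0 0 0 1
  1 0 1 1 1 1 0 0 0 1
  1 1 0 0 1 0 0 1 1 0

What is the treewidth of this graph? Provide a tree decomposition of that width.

Treewidth 3.
Bags: B1 = {1, 5, 6, 9}  B2 = {1, 5, 9, 10}  B3 = {4, 5, 6, 9}  B4 = {4, 5, 6, 7}  B5 = {1, 3, 6, 9}  B6 = {1, 5, 8, 10}  B7 = {1, 2, 5, 10}
Tree: B1–B2, B1–B3, B3–B4, B1–B5, B2–B6, B2–B7

Every bag has size at most 4, so the width is 4 − 1 = 3 and tw(G) ≤ 3. For the lower bound, the 4 vertices {1, 3, 6, 9} are pairwise adjacent, and any tree decomposition puts a clique entirely inside one bag — forcing width ≥ 3. Combining the bounds, tw(G) = 3.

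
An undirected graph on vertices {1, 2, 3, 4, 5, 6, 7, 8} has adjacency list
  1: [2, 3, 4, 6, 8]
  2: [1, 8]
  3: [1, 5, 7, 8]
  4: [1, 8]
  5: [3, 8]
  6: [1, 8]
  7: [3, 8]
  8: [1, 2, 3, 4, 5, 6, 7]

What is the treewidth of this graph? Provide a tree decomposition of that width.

Every bag has size at most 3, so the width is 3 − 1 = 2 and tw(G) ≤ 2. For the lower bound, the 3 vertices {1, 2, 8} are pairwise adjacent, and any tree decomposition puts a clique entirely inside one bag — forcing width ≥ 2. The upper and lower bounds meet at 2, so that is the treewidth.

Treewidth 2.
One such decomposition:
Bags: B1 = {1, 3, 8}  B2 = {1, 2, 8}  B3 = {3, 5, 8}  B4 = {3, 7, 8}  B5 = {1, 4, 8}  B6 = {1, 6, 8}
Tree: B1–B2, B1–B3, B1–B4, B1–B5, B1–B6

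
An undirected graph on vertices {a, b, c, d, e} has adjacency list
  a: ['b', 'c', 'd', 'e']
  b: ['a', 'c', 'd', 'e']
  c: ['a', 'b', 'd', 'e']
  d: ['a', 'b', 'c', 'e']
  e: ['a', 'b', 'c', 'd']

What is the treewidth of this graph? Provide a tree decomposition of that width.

A single bag containing all 5 vertices is trivially a valid decomposition of width 4. Conversely, {a, b, c, d, e} is a clique of size 5, and the vertices of any clique must share a bag in every tree decomposition; so some bag has ≥ 5 vertices and tw(G) ≥ 4. Hence tw(G) = 4 exactly.

Treewidth 4.
Bags: B1 = {a, b, c, d, e}
Tree: (single bag)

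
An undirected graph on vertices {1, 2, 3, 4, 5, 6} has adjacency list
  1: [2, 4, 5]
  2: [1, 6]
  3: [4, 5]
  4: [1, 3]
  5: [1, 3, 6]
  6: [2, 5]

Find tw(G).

2

A width-2 tree decomposition is:
Bags: B1 = {1, 3, 4}  B2 = {1, 3, 5}  B3 = {1, 2, 5}  B4 = {2, 5, 6}
Tree: B1–B2, B2–B3, B3–B4
The largest bag has 3 vertices, giving width 2; this decomposition certifies tw(G) ≤ 2. The edges 4–3–5–1–4 form a cycle, so G is not a tree and its treewidth is at least 2. The upper and lower bounds meet at 2, so that is the treewidth.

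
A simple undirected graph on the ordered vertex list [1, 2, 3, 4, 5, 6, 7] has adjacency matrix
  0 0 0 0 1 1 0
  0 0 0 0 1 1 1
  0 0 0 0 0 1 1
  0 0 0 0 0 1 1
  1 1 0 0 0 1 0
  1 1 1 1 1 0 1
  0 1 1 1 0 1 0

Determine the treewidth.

A width-2 tree decomposition is:
Bags: B1 = {3, 6, 7}  B2 = {2, 6, 7}  B3 = {4, 6, 7}  B4 = {2, 5, 6}  B5 = {1, 5, 6}
Tree: B1–B2, B1–B3, B2–B4, B4–B5
The largest bag has 3 vertices, giving width 2; this decomposition certifies tw(G) ≤ 2. For the lower bound, the 3 vertices {1, 5, 6} are pairwise adjacent, and any tree decomposition puts a clique entirely inside one bag — forcing width ≥ 2. The upper and lower bounds meet at 2, so that is the treewidth.

2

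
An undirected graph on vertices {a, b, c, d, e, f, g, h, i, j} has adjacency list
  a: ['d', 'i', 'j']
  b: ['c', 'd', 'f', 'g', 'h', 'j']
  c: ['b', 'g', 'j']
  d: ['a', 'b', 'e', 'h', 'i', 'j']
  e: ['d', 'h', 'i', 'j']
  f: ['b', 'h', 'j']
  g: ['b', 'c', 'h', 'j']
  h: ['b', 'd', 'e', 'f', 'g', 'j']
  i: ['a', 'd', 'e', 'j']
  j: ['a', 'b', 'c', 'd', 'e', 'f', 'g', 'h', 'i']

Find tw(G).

A width-3 tree decomposition is:
Bags: B1 = {d, e, h, j}  B2 = {d, e, i, j}  B3 = {b, d, h, j}  B4 = {b, g, h, j}  B5 = {b, f, h, j}  B6 = {b, c, g, j}  B7 = {a, d, i, j}
Tree: B1–B2, B1–B3, B3–B4, B3–B5, B4–B6, B2–B7
The largest bag has 4 vertices, giving width 3; this decomposition certifies tw(G) ≤ 3. On the other hand G contains the 4-clique {d, e, h, j}. A clique must lie in a single bag of any decomposition, so no decomposition can have width below 3. Combining the bounds, tw(G) = 3.

3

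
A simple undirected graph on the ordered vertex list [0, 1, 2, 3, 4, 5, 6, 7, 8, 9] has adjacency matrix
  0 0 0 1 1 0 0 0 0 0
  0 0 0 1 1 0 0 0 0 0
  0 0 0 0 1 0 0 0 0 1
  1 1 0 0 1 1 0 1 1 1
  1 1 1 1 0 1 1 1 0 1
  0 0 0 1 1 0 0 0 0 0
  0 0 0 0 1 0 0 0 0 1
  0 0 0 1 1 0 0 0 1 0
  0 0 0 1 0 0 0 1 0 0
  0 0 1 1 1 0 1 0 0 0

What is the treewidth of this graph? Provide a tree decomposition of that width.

Every bag has size at most 3, so the width is 3 − 1 = 2 and tw(G) ≤ 2. For the lower bound, the 3 vertices {3, 7, 8} are pairwise adjacent, and any tree decomposition puts a clique entirely inside one bag — forcing width ≥ 2. Hence tw(G) = 2 exactly.

Treewidth 2.
One optimal decomposition is:
Bags: B1 = {3, 4, 5}  B2 = {3, 4, 9}  B3 = {1, 3, 4}  B4 = {3, 4, 7}  B5 = {2, 4, 9}  B6 = {4, 6, 9}  B7 = {3, 7, 8}  B8 = {0, 3, 4}
Tree: B1–B2, B2–B3, B2–B4, B2–B5, B5–B6, B4–B7, B3–B8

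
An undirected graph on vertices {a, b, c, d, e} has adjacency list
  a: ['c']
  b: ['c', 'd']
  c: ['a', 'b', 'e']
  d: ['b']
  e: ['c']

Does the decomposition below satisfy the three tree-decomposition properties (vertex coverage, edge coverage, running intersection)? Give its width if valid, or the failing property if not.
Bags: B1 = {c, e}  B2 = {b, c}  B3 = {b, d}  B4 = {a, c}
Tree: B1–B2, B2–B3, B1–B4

Checking the three conditions: (i) the bags cover all of {a, b, c, d, e}; (ii) for each edge, some bag contains both endpoints; (iii) the bags containing any fixed vertex form a subtree. All hold, so the decomposition is valid with width 2 − 1 = 1.

Yes; width 1.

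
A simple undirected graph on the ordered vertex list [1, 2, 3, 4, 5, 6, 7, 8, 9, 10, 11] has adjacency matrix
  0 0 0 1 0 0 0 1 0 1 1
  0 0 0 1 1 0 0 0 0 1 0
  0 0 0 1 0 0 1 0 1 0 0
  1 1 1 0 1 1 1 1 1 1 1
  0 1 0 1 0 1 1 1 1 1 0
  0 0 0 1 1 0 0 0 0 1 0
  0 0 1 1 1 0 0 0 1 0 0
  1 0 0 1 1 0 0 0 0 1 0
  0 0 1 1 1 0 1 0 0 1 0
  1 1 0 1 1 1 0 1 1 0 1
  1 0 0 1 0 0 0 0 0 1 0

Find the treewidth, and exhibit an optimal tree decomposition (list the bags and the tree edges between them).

The largest bag has 4 vertices, giving width 3; this decomposition certifies tw(G) ≤ 3. On the other hand G contains the 4-clique {1, 4, 8, 10}. A clique must lie in a single bag of any decomposition, so no decomposition can have width below 3. Combining the bounds, tw(G) = 3.

Treewidth 3.
One such decomposition:
Bags: B1 = {4, 5, 9, 10}  B2 = {4, 5, 8, 10}  B3 = {4, 5, 6, 10}  B4 = {4, 5, 7, 9}  B5 = {3, 4, 7, 9}  B6 = {2, 4, 5, 10}  B7 = {1, 4, 8, 10}  B8 = {1, 4, 10, 11}
Tree: B1–B2, B1–B3, B1–B4, B4–B5, B2–B6, B2–B7, B7–B8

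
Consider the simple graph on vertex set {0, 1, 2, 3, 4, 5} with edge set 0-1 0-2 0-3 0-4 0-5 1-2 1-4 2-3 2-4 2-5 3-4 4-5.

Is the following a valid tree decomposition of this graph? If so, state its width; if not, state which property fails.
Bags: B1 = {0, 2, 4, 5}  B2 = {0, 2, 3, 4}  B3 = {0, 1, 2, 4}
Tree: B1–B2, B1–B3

Checking the three conditions: (i) the bags cover all of {0, 1, 2, 3, 4, 5}; (ii) for each edge, some bag contains both endpoints; (iii) the bags containing any fixed vertex form a subtree. All hold, so the decomposition is valid with width 4 − 1 = 3.

Yes; width 3.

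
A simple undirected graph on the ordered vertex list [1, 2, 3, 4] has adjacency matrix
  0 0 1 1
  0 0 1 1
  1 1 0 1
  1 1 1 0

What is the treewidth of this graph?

2

A width-2 tree decomposition is:
Bags: B1 = {2, 3, 4}  B2 = {1, 3, 4}
Tree: B1–B2
Each bag holds 3 vertices, so the decomposition has width 2, which upper-bounds the treewidth. On the other hand G contains the 3-clique {1, 3, 4}. A clique must lie in a single bag of any decomposition, so no decomposition can have width below 2. The upper and lower bounds meet at 2, so that is the treewidth.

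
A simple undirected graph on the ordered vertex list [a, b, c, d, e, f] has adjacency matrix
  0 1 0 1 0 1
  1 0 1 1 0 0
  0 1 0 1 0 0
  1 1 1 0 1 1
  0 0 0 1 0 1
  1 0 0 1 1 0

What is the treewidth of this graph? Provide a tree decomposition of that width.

Treewidth 2.
Bags: B1 = {b, c, d}  B2 = {a, b, d}  B3 = {a, d, f}  B4 = {d, e, f}
Tree: B1–B2, B2–B3, B3–B4

Each bag holds 3 vertices, so the decomposition has width 2, which upper-bounds the treewidth. On the other hand G contains the 3-clique {b, c, d}. A clique must lie in a single bag of any decomposition, so no decomposition can have width below 2. The upper and lower bounds meet at 2, so that is the treewidth.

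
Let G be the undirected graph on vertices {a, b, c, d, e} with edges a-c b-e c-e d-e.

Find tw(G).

1

A width-1 tree decomposition is:
Bags: B1 = {b, e}  B2 = {c, e}  B3 = {d, e}  B4 = {a, c}
Tree: B1–B2, B1–B3, B2–B4
Every bag has size at most 2, so the width is 2 − 1 = 1 and tw(G) ≤ 1. G has an edge, so its treewidth is at least 1. Therefore the treewidth is 1.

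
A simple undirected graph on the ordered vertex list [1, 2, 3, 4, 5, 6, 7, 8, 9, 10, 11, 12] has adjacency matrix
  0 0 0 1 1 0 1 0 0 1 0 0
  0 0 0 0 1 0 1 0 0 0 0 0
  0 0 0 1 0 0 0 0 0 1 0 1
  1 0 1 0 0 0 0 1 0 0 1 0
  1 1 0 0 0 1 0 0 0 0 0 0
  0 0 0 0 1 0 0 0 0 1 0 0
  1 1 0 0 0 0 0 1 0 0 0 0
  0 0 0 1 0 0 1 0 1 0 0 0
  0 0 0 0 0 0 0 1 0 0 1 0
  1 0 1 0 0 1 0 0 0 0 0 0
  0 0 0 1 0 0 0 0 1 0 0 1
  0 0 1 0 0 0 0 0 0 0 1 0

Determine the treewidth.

A width-3 tree decomposition is:
Bags: B1 = {8, 9, 11, 12}  B2 = {4, 8, 11, 12}  B3 = {3, 4, 8, 12}  B4 = {3, 4, 7, 8}  B5 = {1, 3, 4, 7}  B6 = {1, 3, 7, 10}  B7 = {1, 2, 7, 10}  B8 = {1, 2, 5, 10}  B9 = {2, 5, 6, 10}
Tree: B1–B2, B2–B3, B3–B4, B4–B5, B5–B6, B6–B7, B7–B8, B8–B9
Each bag holds 4 vertices, so the decomposition has width 3, which upper-bounds the treewidth. For the lower bound: the 4 vertex sets {9,11,12}, {8}, {4}, {1,3,7,10} are disjoint, each induces a connected subgraph, and every pair is joined by at least one edge of G. Contracting each set to a single vertex therefore yields K_{4} as a minor, and since treewidth is minor-monotone, tw(G) ≥ tw(K_{4}) = 3. Combining the bounds, tw(G) = 3.

3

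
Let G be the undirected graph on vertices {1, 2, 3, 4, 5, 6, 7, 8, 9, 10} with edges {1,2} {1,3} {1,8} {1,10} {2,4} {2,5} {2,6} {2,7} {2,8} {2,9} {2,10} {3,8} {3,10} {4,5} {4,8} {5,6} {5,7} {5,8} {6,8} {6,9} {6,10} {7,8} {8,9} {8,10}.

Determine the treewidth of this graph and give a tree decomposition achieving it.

Treewidth 3.
One such decomposition:
Bags: B1 = {1, 2, 8, 10}  B2 = {1, 3, 8, 10}  B3 = {2, 6, 8, 10}  B4 = {2, 5, 6, 8}  B5 = {2, 4, 5, 8}  B6 = {2, 5, 7, 8}  B7 = {2, 6, 8, 9}
Tree: B1–B2, B1–B3, B3–B4, B4–B5, B5–B6, B4–B7

Each bag holds 4 vertices, so the decomposition has width 3, which upper-bounds the treewidth. Conversely, {1, 2, 8, 10} is a clique of size 4, and the vertices of any clique must share a bag in every tree decomposition; so some bag has ≥ 4 vertices and tw(G) ≥ 3. The upper and lower bounds meet at 3, so that is the treewidth.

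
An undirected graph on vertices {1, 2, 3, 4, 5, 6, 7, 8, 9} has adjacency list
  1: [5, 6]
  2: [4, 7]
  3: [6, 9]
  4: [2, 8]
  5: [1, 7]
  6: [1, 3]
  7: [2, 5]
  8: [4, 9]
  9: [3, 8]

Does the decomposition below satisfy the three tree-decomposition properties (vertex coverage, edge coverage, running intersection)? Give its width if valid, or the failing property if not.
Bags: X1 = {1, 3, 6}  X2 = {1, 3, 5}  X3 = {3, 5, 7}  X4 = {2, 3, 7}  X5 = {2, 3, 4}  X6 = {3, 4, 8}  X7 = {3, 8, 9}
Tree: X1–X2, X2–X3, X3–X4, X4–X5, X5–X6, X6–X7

Yes; width 2.

Vertex coverage: the bags together contain {1, 2, 3, 4, 5, 6, 7, 8, 9}, the full vertex set. Edge coverage: each edge of G has both endpoints in at least one bag. Running intersection: for every vertex, the bags containing it form a connected subtree. All three properties hold, so this is a valid tree decomposition of width max|bag| − 1 = 2, and hence tw(G) ≤ 2.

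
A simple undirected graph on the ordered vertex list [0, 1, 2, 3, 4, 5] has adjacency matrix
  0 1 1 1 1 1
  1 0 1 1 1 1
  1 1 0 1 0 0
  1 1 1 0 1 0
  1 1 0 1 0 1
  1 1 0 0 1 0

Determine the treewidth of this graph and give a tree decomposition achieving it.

Treewidth 3.
One optimal decomposition is:
Bags: B1 = {0, 1, 2, 3}  B2 = {0, 1, 3, 4}  B3 = {0, 1, 4, 5}
Tree: B1–B2, B2–B3

Every bag has size at most 4, so the width is 4 − 1 = 3 and tw(G) ≤ 3. Conversely, {0, 1, 2, 3} is a clique of size 4, and the vertices of any clique must share a bag in every tree decomposition; so some bag has ≥ 4 vertices and tw(G) ≥ 3. The upper and lower bounds meet at 3, so that is the treewidth.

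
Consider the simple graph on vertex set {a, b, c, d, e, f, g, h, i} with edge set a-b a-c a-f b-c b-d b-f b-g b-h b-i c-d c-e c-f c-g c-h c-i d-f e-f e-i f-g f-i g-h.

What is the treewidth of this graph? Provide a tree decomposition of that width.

Treewidth 3.
One optimal decomposition is:
Bags: B1 = {c, e, f, i}  B2 = {b, c, f, i}  B3 = {b, c, f, g}  B4 = {b, c, d, f}  B5 = {b, c, g, h}  B6 = {a, b, c, f}
Tree: B1–B2, B2–B3, B3–B4, B3–B5, B4–B6

Every bag has size at most 4, so the width is 4 − 1 = 3 and tw(G) ≤ 3. On the other hand G contains the 4-clique {b, c, g, h}. A clique must lie in a single bag of any decomposition, so no decomposition can have width below 3. Combining the bounds, tw(G) = 3.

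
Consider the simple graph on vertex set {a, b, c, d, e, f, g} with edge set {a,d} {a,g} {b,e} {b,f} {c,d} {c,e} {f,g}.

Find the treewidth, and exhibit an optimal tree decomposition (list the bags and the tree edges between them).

Treewidth 2.
One such decomposition:
Bags: B1 = {b, c, e}  B2 = {b, c, d}  B3 = {a, b, d}  B4 = {a, b, g}  B5 = {b, f, g}
Tree: B1–B2, B2–B3, B3–B4, B4–B5

The largest bag has 3 vertices, giving width 2; this decomposition certifies tw(G) ≤ 2. Since b–e–c–d–a–g–f–b is a cycle in G, G is not acyclic. Forests are exactly the graphs of treewidth ≤ 1, so tw(G) ≥ 2. The upper and lower bounds meet at 2, so that is the treewidth.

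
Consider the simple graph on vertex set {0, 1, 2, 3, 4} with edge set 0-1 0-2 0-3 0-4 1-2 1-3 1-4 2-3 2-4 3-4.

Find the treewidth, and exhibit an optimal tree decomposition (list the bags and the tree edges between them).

Treewidth 4.
Bags: B1 = {0, 1, 2, 3, 4}
Tree: (single bag)

With just one bag of size 5, the width is 5 − 1 = 4, so tw(G) ≤ 4. On the other hand G contains the 5-clique {0, 1, 2, 3, 4}. A clique must lie in a single bag of any decomposition, so no decomposition can have width below 4. The upper and lower bounds meet at 4, so that is the treewidth.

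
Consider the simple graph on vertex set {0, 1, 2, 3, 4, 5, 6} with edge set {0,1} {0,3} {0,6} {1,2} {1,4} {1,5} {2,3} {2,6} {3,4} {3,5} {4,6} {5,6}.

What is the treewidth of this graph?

A width-3 tree decomposition is:
Bags: B1 = {0, 1, 3, 6}  B2 = {1, 3, 5, 6}  B3 = {1, 3, 4, 6}  B4 = {1, 2, 3, 6}
Tree: B1–B2, B2–B3, B3–B4
The largest bag has 4 vertices, giving width 3; this decomposition certifies tw(G) ≤ 3. For the lower bound: the 4 vertex sets {0,3}, {5,6}, {1}, {4} are disjoint, each induces a connected subgraph, and every pair is joined by at least one edge of G. Contracting each set to a single vertex therefore yields K_{4} as a minor, and since treewidth is minor-monotone, tw(G) ≥ tw(K_{4}) = 3. Therefore the treewidth is 3.

3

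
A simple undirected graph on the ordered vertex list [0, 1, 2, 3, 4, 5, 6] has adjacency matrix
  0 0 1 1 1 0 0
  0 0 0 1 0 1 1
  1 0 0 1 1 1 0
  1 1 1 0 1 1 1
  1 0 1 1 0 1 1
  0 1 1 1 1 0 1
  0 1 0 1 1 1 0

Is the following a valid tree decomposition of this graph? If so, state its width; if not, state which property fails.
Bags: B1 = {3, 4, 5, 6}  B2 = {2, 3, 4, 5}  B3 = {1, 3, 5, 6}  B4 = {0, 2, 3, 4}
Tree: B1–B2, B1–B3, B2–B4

Yes; width 3.

Every vertex of G appears in some bag (union = {0, 1, 2, 3, 4, 5, 6}); every edge is covered by a bag; and for each vertex v the set of bags containing v is connected in the bag tree. The decomposition is therefore valid. The largest bag has 4 vertices, so the width is 3.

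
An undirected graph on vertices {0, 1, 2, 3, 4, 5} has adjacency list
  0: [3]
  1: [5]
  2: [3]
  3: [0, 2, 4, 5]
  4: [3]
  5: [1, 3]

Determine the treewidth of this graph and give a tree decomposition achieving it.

Every bag has size at most 2, so the width is 2 − 1 = 1 and tw(G) ≤ 1. G has an edge, so its treewidth is at least 1. The upper and lower bounds meet at 1, so that is the treewidth.

Treewidth 1.
One such decomposition:
Bags: B1 = {1, 5}  B2 = {3, 5}  B3 = {2, 3}  B4 = {3, 4}  B5 = {0, 3}
Tree: B1–B2, B2–B3, B3–B4, B3–B5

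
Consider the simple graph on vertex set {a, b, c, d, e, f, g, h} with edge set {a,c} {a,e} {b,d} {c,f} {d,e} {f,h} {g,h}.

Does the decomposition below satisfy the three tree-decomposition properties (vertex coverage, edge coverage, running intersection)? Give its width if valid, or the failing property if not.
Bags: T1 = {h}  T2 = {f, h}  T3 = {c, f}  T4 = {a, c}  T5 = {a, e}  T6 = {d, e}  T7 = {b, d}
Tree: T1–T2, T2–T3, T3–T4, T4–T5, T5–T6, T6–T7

No — vertex g appears in no bag.

A tree decomposition must satisfy three properties: every vertex lies in some bag; for every edge, both endpoints lie together in some bag; and for every vertex, the bags containing it form a connected subtree. Here vertex g appears in no bag, so the decomposition is invalid.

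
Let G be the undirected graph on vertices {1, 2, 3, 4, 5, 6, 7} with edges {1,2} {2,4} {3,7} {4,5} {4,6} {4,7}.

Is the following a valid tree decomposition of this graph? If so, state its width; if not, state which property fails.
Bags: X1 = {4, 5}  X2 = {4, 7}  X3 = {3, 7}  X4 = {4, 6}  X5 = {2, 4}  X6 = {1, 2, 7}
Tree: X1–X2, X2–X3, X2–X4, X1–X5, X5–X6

No — bags containing vertex 7 are not connected in the tree.

A tree decomposition must satisfy three properties: every vertex lies in some bag; for every edge, both endpoints lie together in some bag; and for every vertex, the bags containing it form a connected subtree. Here bags containing vertex 7 are not connected in the tree, so the decomposition is invalid.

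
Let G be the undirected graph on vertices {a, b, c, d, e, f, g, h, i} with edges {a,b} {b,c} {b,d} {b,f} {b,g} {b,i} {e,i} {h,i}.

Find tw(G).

1

A width-1 tree decomposition is:
Bags: B1 = {b, g}  B2 = {b, i}  B3 = {b, f}  B4 = {h, i}  B5 = {b, c}  B6 = {b, d}  B7 = {e, i}  B8 = {a, b}
Tree: B1–B2, B1–B3, B2–B4, B2–B5, B5–B6, B4–B7, B5–B8
The largest bag has 2 vertices, giving width 1; this decomposition certifies tw(G) ≤ 1. Any graph with an edge has treewidth ≥ 1, and G has the edge g–b. Combining the bounds, tw(G) = 1.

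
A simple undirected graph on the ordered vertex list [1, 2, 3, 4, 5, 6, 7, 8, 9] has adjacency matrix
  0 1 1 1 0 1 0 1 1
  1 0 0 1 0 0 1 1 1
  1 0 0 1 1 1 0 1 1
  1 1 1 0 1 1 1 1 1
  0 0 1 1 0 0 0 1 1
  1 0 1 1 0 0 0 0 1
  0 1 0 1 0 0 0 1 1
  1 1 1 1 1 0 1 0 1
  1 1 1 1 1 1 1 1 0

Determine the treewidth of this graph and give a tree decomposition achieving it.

Every bag has size at most 5, so the width is 5 − 1 = 4 and tw(G) ≤ 4. On the other hand G contains the 5-clique {1, 2, 4, 8, 9}. A clique must lie in a single bag of any decomposition, so no decomposition can have width below 4. Therefore the treewidth is 4.

Treewidth 4.
Bags: B1 = {1, 3, 4, 8, 9}  B2 = {1, 2, 4, 8, 9}  B3 = {1, 3, 4, 6, 9}  B4 = {2, 4, 7, 8, 9}  B5 = {3, 4, 5, 8, 9}
Tree: B1–B2, B1–B3, B2–B4, B1–B5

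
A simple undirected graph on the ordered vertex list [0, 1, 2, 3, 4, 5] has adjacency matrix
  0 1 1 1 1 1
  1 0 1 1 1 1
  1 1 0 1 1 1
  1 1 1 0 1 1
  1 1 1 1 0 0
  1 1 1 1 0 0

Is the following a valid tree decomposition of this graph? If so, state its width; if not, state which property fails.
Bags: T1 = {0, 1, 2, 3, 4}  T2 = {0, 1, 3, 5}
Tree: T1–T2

No — edge (2,5) lies in no bag.

A tree decomposition must satisfy three properties: every vertex lies in some bag; for every edge, both endpoints lie together in some bag; and for every vertex, the bags containing it form a connected subtree. Here edge (2,5) lies in no bag, so the decomposition is invalid.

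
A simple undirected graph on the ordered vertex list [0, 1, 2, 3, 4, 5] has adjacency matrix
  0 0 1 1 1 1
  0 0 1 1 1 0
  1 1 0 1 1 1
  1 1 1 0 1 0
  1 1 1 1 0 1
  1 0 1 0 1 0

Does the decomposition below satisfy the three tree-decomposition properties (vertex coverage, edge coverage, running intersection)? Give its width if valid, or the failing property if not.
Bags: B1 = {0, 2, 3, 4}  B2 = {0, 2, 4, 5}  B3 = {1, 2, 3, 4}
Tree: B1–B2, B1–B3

Yes; width 3.

Checking the three conditions: (i) the bags cover all of {0, 1, 2, 3, 4, 5}; (ii) for each edge, some bag contains both endpoints; (iii) the bags containing any fixed vertex form a subtree. All hold, so the decomposition is valid with width 4 − 1 = 3.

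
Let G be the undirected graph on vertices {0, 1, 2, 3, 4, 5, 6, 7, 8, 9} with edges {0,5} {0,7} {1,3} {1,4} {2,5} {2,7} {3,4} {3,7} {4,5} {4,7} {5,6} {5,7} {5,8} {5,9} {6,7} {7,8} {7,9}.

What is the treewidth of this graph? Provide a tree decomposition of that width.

Every bag has size at most 3, so the width is 3 − 1 = 2 and tw(G) ≤ 2. On the other hand G contains the 3-clique {1, 3, 4}. A clique must lie in a single bag of any decomposition, so no decomposition can have width below 2. Combining the bounds, tw(G) = 2.

Treewidth 2.
One optimal decomposition is:
Bags: B1 = {5, 6, 7}  B2 = {4, 5, 7}  B3 = {0, 5, 7}  B4 = {5, 7, 8}  B5 = {5, 7, 9}  B6 = {3, 4, 7}  B7 = {2, 5, 7}  B8 = {1, 3, 4}
Tree: B1–B2, B1–B3, B3–B4, B2–B5, B2–B6, B1–B7, B6–B8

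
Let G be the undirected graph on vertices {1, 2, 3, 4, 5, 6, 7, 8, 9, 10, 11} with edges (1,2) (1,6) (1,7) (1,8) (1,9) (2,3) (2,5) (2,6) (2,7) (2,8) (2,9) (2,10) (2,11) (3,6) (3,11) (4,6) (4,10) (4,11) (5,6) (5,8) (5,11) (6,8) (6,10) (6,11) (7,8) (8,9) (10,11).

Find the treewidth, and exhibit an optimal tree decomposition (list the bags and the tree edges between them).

Every bag has size at most 4, so the width is 4 − 1 = 3 and tw(G) ≤ 3. On the other hand G contains the 4-clique {1, 2, 8, 9}. A clique must lie in a single bag of any decomposition, so no decomposition can have width below 3. Therefore the treewidth is 3.

Treewidth 3.
One such decomposition:
Bags: B1 = {1, 2, 7, 8}  B2 = {1, 2, 6, 8}  B3 = {2, 5, 6, 8}  B4 = {2, 5, 6, 11}  B5 = {2, 3, 6, 11}  B6 = {1, 2, 8, 9}  B7 = {2, 6, 10, 11}  B8 = {4, 6, 10, 11}
Tree: B1–B2, B2–B3, B3–B4, B4–B5, B1–B6, B5–B7, B7–B8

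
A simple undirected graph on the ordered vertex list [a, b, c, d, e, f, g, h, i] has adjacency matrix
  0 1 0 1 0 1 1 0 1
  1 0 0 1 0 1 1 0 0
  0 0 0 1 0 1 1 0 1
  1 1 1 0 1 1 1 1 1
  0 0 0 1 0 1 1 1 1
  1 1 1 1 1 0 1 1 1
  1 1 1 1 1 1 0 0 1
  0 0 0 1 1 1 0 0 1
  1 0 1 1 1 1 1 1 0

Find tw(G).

4

A width-4 tree decomposition is:
Bags: B1 = {a, d, f, g, i}  B2 = {c, d, f, g, i}  B3 = {a, b, d, f, g}  B4 = {d, e, f, g, i}  B5 = {d, e, f, h, i}
Tree: B1–B2, B1–B3, B2–B4, B4–B5
Every bag has size at most 5, so the width is 5 − 1 = 4 and tw(G) ≤ 4. On the other hand G contains the 5-clique {a, b, d, f, g}. A clique must lie in a single bag of any decomposition, so no decomposition can have width below 4. The upper and lower bounds meet at 4, so that is the treewidth.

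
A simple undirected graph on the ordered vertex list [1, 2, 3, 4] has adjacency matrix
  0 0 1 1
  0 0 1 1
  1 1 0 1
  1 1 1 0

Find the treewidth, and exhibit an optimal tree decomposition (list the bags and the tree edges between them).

Treewidth 2.
Bags: B1 = {1, 3, 4}  B2 = {2, 3, 4}
Tree: B1–B2

Each bag holds 3 vertices, so the decomposition has width 2, which upper-bounds the treewidth. Conversely, {1, 3, 4} is a clique of size 3, and the vertices of any clique must share a bag in every tree decomposition; so some bag has ≥ 3 vertices and tw(G) ≥ 2. The upper and lower bounds meet at 2, so that is the treewidth.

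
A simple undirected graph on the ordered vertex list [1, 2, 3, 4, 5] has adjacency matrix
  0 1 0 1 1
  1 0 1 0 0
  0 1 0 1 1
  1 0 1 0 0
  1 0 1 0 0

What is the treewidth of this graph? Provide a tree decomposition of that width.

Every bag has size at most 3, so the width is 3 − 1 = 2 and tw(G) ≤ 2. The edges 2–3–5–1–2 form a cycle, so G is not a tree and its treewidth is at least 2. Hence tw(G) = 2 exactly.

Treewidth 2.
One such decomposition:
Bags: B1 = {1, 2, 3}  B2 = {1, 3, 5}  B3 = {1, 3, 4}
Tree: B1–B2, B2–B3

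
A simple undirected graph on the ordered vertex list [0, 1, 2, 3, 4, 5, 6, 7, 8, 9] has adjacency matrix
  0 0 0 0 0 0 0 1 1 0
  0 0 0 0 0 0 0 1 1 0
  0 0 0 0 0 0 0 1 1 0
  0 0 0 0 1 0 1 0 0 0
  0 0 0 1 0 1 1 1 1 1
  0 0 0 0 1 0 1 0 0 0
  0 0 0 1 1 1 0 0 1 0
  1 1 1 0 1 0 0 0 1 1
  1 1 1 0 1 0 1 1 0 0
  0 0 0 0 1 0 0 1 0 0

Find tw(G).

A width-2 tree decomposition is:
Bags: B1 = {1, 7, 8}  B2 = {0, 7, 8}  B3 = {4, 7, 8}  B4 = {4, 6, 8}  B5 = {4, 5, 6}  B6 = {3, 4, 6}  B7 = {4, 7, 9}  B8 = {2, 7, 8}
Tree: B1–B2, B2–B3, B3–B4, B4–B5, B4–B6, B3–B7, B3–B8
Each bag holds 3 vertices, so the decomposition has width 2, which upper-bounds the treewidth. Conversely, {0, 7, 8} is a clique of size 3, and the vertices of any clique must share a bag in every tree decomposition; so some bag has ≥ 3 vertices and tw(G) ≥ 2. Combining the bounds, tw(G) = 2.

2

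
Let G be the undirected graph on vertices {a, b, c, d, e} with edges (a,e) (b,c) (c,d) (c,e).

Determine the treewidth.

1

A width-1 tree decomposition is:
Bags: B1 = {b, c}  B2 = {c, d}  B3 = {c, e}  B4 = {a, e}
Tree: B1–B2, B1–B3, B3–B4
Every bag has size at most 2, so the width is 2 − 1 = 1 and tw(G) ≤ 1. Since G has at least one edge (e.g. c–b), it is not an edgeless graph, so tw(G) ≥ 1. Therefore the treewidth is 1.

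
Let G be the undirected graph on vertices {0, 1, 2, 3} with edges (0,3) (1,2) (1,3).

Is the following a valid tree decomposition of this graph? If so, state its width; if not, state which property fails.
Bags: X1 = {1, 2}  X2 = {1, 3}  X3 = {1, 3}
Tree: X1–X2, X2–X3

A tree decomposition must satisfy three properties: every vertex lies in some bag; for every edge, both endpoints lie together in some bag; and for every vertex, the bags containing it form a connected subtree. Here vertex 0 appears in no bag, so the decomposition is invalid.

No — vertex 0 appears in no bag.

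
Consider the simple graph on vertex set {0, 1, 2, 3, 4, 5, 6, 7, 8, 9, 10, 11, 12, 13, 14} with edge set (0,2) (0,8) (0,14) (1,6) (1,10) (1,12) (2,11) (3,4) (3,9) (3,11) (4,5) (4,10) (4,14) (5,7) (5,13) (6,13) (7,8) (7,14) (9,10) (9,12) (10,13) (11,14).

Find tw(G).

3

A width-3 tree decomposition is:
Bags: B1 = {0, 2, 7, 8}  B2 = {0, 2, 7, 14}  B3 = {2, 7, 11, 14}  B4 = {5, 7, 11, 14}  B5 = {4, 5, 11, 14}  B6 = {3, 4, 5, 11}  B7 = {3, 4, 5, 13}  B8 = {3, 4, 10, 13}  B9 = {3, 9, 10, 13}  B10 = {6, 9, 10, 13}  B11 = {1, 6, 9, 10}  B12 = {1, 6, 9, 12}
Tree: B1–B2, B2–B3, B3–B4, B4–B5, B5–B6, B6–B7, B7–B8, B8–B9, B9–B10, B10–B11, B11–B12
Each bag holds 4 vertices, so the decomposition has width 3, which upper-bounds the treewidth. For the lower bound: the 4 vertex sets {0,2,8}, {7}, {14}, {3,4,5,11} are disjoint, each induces a connected subgraph, and every pair is joined by at least one edge of G. Contracting each set to a single vertex therefore yields K_{4} as a minor, and since treewidth is minor-monotone, tw(G) ≥ tw(K_{4}) = 3. Combining the bounds, tw(G) = 3.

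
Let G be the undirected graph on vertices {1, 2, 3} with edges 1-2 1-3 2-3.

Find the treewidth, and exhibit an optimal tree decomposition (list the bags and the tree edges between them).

A single bag containing all 3 vertices is trivially a valid decomposition of width 2. On the other hand G contains the 3-clique {1, 2, 3}. A clique must lie in a single bag of any decomposition, so no decomposition can have width below 2. Therefore the treewidth is 2.

Treewidth 2.
One optimal decomposition is:
Bags: B1 = {1, 2, 3}
Tree: (single bag)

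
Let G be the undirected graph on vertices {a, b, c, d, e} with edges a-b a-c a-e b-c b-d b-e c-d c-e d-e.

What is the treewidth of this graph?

3

A width-3 tree decomposition is:
Bags: B1 = {b, c, d, e}  B2 = {a, b, c, e}
Tree: B1–B2
Every bag has size at most 4, so the width is 4 − 1 = 3 and tw(G) ≤ 3. For the lower bound, the 4 vertices {b, c, d, e} are pairwise adjacent, and any tree decomposition puts a clique entirely inside one bag — forcing width ≥ 3. Hence tw(G) = 3 exactly.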